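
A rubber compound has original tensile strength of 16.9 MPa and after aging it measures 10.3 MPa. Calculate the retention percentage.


Retention = aged / original * 100
= 10.3 / 16.9 * 100
= 60.9%

60.9%


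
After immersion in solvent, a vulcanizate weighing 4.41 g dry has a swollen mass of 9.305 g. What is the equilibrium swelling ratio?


Q = W_swollen / W_dry
Q = 9.305 / 4.41
Q = 2.11

Q = 2.11


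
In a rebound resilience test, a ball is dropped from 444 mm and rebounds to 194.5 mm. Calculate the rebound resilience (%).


Resilience = h_rebound / h_drop * 100
= 194.5 / 444 * 100
= 43.8%

43.8%


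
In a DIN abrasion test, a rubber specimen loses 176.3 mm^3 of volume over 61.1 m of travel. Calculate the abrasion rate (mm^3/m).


Rate = volume_loss / distance
= 176.3 / 61.1
= 2.885 mm^3/m

2.885 mm^3/m


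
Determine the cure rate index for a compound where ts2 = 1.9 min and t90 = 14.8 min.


CRI = 100 / (t90 - ts2)
= 100 / (14.8 - 1.9)
= 100 / 12.9
= 7.75 min^-1

7.75 min^-1


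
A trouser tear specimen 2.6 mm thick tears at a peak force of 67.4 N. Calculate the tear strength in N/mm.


Tear strength = force / thickness
= 67.4 / 2.6
= 25.92 N/mm

25.92 N/mm


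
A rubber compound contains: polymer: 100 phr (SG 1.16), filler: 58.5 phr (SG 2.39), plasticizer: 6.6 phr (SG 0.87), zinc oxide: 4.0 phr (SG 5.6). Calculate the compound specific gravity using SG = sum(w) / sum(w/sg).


Sum of weights = 169.1
Volume contributions:
  polymer: 100/1.16 = 86.2069
  filler: 58.5/2.39 = 24.4770
  plasticizer: 6.6/0.87 = 7.5862
  zinc oxide: 4.0/5.6 = 0.7143
Sum of volumes = 118.9844
SG = 169.1 / 118.9844 = 1.421

SG = 1.421


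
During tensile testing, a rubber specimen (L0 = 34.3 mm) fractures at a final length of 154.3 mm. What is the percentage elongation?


Elongation = (Lf - L0) / L0 * 100
= (154.3 - 34.3) / 34.3 * 100
= 120.0 / 34.3 * 100
= 349.9%

349.9%


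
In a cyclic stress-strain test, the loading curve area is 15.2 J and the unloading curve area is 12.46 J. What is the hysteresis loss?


Hysteresis loss = loading - unloading
= 15.2 - 12.46
= 2.74 J

2.74 J


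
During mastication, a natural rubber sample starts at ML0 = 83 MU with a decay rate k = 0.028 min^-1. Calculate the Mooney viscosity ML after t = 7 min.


ML = ML0 * exp(-k * t)
ML = 83 * exp(-0.028 * 7)
ML = 83 * 0.8220
ML = 68.23 MU

68.23 MU


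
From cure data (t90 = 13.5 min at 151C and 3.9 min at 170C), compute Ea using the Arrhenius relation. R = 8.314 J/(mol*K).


T1 = 424.15 K, T2 = 443.15 K
1/T1 - 1/T2 = 1.0108e-04
ln(t1/t2) = ln(13.5/3.9) = 1.2417
Ea = 8.314 * 1.2417 / 1.0108e-04 = 102128.7270 J/mol
Ea = 102.13 kJ/mol

102.13 kJ/mol


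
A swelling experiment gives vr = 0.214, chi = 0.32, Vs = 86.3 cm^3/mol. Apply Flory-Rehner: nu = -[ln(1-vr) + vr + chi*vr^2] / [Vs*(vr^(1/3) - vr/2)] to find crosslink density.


ln(1 - vr) = ln(1 - 0.214) = -0.2408
Numerator = -((-0.2408) + 0.214 + 0.32 * 0.214^2) = 0.0121
Denominator = 86.3 * (0.214^(1/3) - 0.214/2) = 42.3856
nu = 0.0121 / 42.3856 = 2.8651e-04 mol/cm^3

2.8651e-04 mol/cm^3


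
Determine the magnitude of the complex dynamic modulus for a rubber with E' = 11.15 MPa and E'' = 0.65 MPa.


|E*| = sqrt(E'^2 + E''^2)
= sqrt(11.15^2 + 0.65^2)
= sqrt(124.3225 + 0.4225)
= 11.169 MPa

11.169 MPa


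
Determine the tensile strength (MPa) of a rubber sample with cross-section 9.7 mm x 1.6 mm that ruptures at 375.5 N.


Area = width * thickness = 9.7 * 1.6 = 15.52 mm^2
TS = force / area = 375.5 / 15.52 = 24.19 MPa

24.19 MPa


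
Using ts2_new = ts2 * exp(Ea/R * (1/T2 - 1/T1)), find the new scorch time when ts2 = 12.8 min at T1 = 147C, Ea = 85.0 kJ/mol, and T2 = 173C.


Convert temperatures: T1 = 147 + 273.15 = 420.15 K, T2 = 173 + 273.15 = 446.15 K
ts2_new = 12.8 * exp(85000 / 8.314 * (1/446.15 - 1/420.15))
1/T2 - 1/T1 = -1.3870e-04
ts2_new = 3.1 min

3.1 min


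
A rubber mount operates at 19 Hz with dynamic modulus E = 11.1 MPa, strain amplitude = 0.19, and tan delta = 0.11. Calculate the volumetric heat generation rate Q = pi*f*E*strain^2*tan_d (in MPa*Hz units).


Q = pi * f * E * strain^2 * tan_d
= pi * 19 * 11.1 * 0.19^2 * 0.11
= pi * 19 * 11.1 * 0.0361 * 0.11
= 2.6310

Q = 2.6310


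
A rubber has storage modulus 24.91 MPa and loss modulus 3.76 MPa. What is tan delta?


tan delta = E'' / E'
= 3.76 / 24.91
= 0.1509

tan delta = 0.1509


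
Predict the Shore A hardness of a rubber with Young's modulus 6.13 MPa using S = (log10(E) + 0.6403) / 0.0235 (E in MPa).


log10(E) = 0.0235*S - 0.6403  =>  S = (log10(E) + 0.6403) / 0.0235
log10(6.13) = 0.787460
S = (0.787460 + 0.6403) / 0.0235 = 1.427760 / 0.0235
S = 60.8

Shore A = 60.8


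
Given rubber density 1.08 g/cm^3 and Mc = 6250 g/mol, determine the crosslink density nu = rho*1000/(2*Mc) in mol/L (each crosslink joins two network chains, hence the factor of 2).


nu = rho * 1000 / (2 * Mc)
nu = 1.08 * 1000 / (2 * 6250)
nu = 1080.0 / 12500
nu = 0.0864 mol/L

0.0864 mol/L


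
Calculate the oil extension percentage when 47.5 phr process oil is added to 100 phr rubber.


Oil % = oil / (100 + oil) * 100
= 47.5 / (100 + 47.5) * 100
= 47.5 / 147.5 * 100
= 32.2%

32.2%


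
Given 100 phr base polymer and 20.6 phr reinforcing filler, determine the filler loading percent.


Filler % = filler / (rubber + filler) * 100
= 20.6 / (100 + 20.6) * 100
= 20.6 / 120.6 * 100
= 17.08%

17.08%


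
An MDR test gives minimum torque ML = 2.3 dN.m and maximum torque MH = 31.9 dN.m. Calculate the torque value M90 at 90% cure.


M90 = ML + 0.9 * (MH - ML)
M90 = 2.3 + 0.9 * (31.9 - 2.3)
M90 = 2.3 + 0.9 * 29.6
M90 = 28.94 dN.m

28.94 dN.m


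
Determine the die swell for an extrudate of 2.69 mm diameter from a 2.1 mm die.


Die swell ratio = D_extrudate / D_die
= 2.69 / 2.1
= 1.281

Die swell = 1.281


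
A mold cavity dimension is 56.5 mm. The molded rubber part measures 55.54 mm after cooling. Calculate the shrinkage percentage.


Shrinkage = (mold - part) / mold * 100
= (56.5 - 55.54) / 56.5 * 100
= 0.96 / 56.5 * 100
= 1.7%

1.7%


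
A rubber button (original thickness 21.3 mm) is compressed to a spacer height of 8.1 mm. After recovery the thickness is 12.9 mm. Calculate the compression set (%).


CS = (t0 - recovered) / (t0 - ts) * 100
= (21.3 - 12.9) / (21.3 - 8.1) * 100
= 8.4 / 13.2 * 100
= 63.6%

63.6%


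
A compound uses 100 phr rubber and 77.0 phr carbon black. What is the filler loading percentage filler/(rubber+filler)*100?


Filler % = filler / (rubber + filler) * 100
= 77.0 / (100 + 77.0) * 100
= 77.0 / 177.0 * 100
= 43.5%

43.5%


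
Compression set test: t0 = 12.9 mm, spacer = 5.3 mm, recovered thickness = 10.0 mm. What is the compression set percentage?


CS = (t0 - recovered) / (t0 - ts) * 100
= (12.9 - 10.0) / (12.9 - 5.3) * 100
= 2.9 / 7.6 * 100
= 38.2%

38.2%


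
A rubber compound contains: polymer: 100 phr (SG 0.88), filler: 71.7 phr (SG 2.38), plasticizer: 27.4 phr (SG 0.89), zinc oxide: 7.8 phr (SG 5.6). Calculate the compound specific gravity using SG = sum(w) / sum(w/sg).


Sum of weights = 206.9
Volume contributions:
  polymer: 100/0.88 = 113.6364
  filler: 71.7/2.38 = 30.1261
  plasticizer: 27.4/0.89 = 30.7865
  zinc oxide: 7.8/5.6 = 1.3929
Sum of volumes = 175.9418
SG = 206.9 / 175.9418 = 1.176

SG = 1.176


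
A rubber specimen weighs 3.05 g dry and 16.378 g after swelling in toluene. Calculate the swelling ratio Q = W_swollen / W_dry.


Q = W_swollen / W_dry
Q = 16.378 / 3.05
Q = 5.37

Q = 5.37


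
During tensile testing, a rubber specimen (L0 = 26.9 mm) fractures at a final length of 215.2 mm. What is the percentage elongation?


Elongation = (Lf - L0) / L0 * 100
= (215.2 - 26.9) / 26.9 * 100
= 188.3 / 26.9 * 100
= 700.0%

700.0%


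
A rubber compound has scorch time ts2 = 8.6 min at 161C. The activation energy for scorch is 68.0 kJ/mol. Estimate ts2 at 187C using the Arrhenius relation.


Convert temperatures: T1 = 161 + 273.15 = 434.15 K, T2 = 187 + 273.15 = 460.15 K
ts2_new = 8.6 * exp(68000 / 8.314 * (1/460.15 - 1/434.15))
1/T2 - 1/T1 = -1.3015e-04
ts2_new = 2.97 min

2.97 min


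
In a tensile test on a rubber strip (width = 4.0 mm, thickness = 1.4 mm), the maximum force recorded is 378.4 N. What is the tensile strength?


Area = width * thickness = 4.0 * 1.4 = 5.6 mm^2
TS = force / area = 378.4 / 5.6 = 67.57 MPa

67.57 MPa


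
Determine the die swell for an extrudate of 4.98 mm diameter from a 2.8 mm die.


Die swell ratio = D_extrudate / D_die
= 4.98 / 2.8
= 1.779

Die swell = 1.779


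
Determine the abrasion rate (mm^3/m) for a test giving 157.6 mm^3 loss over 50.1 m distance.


Rate = volume_loss / distance
= 157.6 / 50.1
= 3.146 mm^3/m

3.146 mm^3/m


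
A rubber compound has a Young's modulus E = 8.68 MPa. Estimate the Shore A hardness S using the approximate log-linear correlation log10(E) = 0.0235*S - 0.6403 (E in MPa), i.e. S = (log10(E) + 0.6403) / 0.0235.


log10(E) = 0.0235*S - 0.6403  =>  S = (log10(E) + 0.6403) / 0.0235
log10(8.68) = 0.938520
S = (0.938520 + 0.6403) / 0.0235 = 1.578820 / 0.0235
S = 67.2

Shore A = 67.2


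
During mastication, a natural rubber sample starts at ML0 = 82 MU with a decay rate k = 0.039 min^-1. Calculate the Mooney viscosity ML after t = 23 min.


ML = ML0 * exp(-k * t)
ML = 82 * exp(-0.039 * 23)
ML = 82 * 0.4078
ML = 33.44 MU

33.44 MU


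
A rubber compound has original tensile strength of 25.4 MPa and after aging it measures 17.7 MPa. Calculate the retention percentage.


Retention = aged / original * 100
= 17.7 / 25.4 * 100
= 69.7%

69.7%


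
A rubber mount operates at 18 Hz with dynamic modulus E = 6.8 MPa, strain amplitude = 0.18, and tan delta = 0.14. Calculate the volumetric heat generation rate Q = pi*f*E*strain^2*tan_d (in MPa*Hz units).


Q = pi * f * E * strain^2 * tan_d
= pi * 18 * 6.8 * 0.18^2 * 0.14
= pi * 18 * 6.8 * 0.0324 * 0.14
= 1.7442

Q = 1.7442


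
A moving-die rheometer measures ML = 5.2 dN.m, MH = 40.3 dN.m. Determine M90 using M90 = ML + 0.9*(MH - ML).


M90 = ML + 0.9 * (MH - ML)
M90 = 5.2 + 0.9 * (40.3 - 5.2)
M90 = 5.2 + 0.9 * 35.1
M90 = 36.79 dN.m

36.79 dN.m


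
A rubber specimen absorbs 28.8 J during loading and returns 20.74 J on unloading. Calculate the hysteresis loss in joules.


Hysteresis loss = loading - unloading
= 28.8 - 20.74
= 8.06 J

8.06 J


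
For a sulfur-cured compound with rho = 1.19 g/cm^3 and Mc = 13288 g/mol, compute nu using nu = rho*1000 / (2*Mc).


nu = rho * 1000 / (2 * Mc)
nu = 1.19 * 1000 / (2 * 13288)
nu = 1190.0 / 26576
nu = 0.0448 mol/L

0.0448 mol/L


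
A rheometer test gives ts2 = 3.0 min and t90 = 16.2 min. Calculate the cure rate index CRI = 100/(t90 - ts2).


CRI = 100 / (t90 - ts2)
= 100 / (16.2 - 3.0)
= 100 / 13.2
= 7.58 min^-1

7.58 min^-1


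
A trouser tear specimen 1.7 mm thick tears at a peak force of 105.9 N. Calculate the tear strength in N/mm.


Tear strength = force / thickness
= 105.9 / 1.7
= 62.29 N/mm

62.29 N/mm


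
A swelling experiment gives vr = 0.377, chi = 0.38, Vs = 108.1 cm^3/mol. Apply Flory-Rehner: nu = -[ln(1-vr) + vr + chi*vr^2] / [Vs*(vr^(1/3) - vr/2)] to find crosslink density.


ln(1 - vr) = ln(1 - 0.377) = -0.4732
Numerator = -((-0.4732) + 0.377 + 0.38 * 0.377^2) = 0.0422
Denominator = 108.1 * (0.377^(1/3) - 0.377/2) = 57.7151
nu = 0.0422 / 57.7151 = 7.3117e-04 mol/cm^3

7.3117e-04 mol/cm^3


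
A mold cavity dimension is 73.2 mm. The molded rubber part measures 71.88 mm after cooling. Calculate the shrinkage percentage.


Shrinkage = (mold - part) / mold * 100
= (73.2 - 71.88) / 73.2 * 100
= 1.32 / 73.2 * 100
= 1.8%

1.8%


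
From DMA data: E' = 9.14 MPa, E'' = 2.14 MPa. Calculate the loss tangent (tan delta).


tan delta = E'' / E'
= 2.14 / 9.14
= 0.2341

tan delta = 0.2341


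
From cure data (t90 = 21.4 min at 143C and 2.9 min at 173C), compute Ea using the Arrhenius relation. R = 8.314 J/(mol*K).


T1 = 416.15 K, T2 = 446.15 K
1/T1 - 1/T2 = 1.6158e-04
ln(t1/t2) = ln(21.4/2.9) = 1.9987
Ea = 8.314 * 1.9987 / 1.6158e-04 = 102840.1896 J/mol
Ea = 102.84 kJ/mol

102.84 kJ/mol


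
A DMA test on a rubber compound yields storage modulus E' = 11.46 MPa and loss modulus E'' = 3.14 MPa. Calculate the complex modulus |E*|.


|E*| = sqrt(E'^2 + E''^2)
= sqrt(11.46^2 + 3.14^2)
= sqrt(131.3316 + 9.8596)
= 11.882 MPa

11.882 MPa


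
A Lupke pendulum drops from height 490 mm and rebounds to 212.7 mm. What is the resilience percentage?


Resilience = h_rebound / h_drop * 100
= 212.7 / 490 * 100
= 43.4%

43.4%


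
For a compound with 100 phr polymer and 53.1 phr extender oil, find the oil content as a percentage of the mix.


Oil % = oil / (100 + oil) * 100
= 53.1 / (100 + 53.1) * 100
= 53.1 / 153.1 * 100
= 34.68%

34.68%


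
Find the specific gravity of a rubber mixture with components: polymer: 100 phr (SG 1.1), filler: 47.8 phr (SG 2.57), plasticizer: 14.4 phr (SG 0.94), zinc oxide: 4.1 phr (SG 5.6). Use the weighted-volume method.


Sum of weights = 166.3
Volume contributions:
  polymer: 100/1.1 = 90.9091
  filler: 47.8/2.57 = 18.5992
  plasticizer: 14.4/0.94 = 15.3191
  zinc oxide: 4.1/5.6 = 0.7321
Sum of volumes = 125.5596
SG = 166.3 / 125.5596 = 1.324

SG = 1.324


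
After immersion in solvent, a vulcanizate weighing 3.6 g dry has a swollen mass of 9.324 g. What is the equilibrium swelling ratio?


Q = W_swollen / W_dry
Q = 9.324 / 3.6
Q = 2.59

Q = 2.59


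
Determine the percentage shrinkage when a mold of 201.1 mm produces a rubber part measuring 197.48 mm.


Shrinkage = (mold - part) / mold * 100
= (201.1 - 197.48) / 201.1 * 100
= 3.62 / 201.1 * 100
= 1.8%

1.8%


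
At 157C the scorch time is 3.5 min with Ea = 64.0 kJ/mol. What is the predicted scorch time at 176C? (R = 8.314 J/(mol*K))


Convert temperatures: T1 = 157 + 273.15 = 430.15 K, T2 = 176 + 273.15 = 449.15 K
ts2_new = 3.5 * exp(64000 / 8.314 * (1/449.15 - 1/430.15))
1/T2 - 1/T1 = -9.8343e-05
ts2_new = 1.64 min

1.64 min


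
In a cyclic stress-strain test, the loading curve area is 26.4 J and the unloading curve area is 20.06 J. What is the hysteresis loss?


Hysteresis loss = loading - unloading
= 26.4 - 20.06
= 6.34 J

6.34 J


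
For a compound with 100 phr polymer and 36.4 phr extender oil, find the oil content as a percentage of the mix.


Oil % = oil / (100 + oil) * 100
= 36.4 / (100 + 36.4) * 100
= 36.4 / 136.4 * 100
= 26.69%

26.69%


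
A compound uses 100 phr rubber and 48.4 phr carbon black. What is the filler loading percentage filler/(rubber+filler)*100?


Filler % = filler / (rubber + filler) * 100
= 48.4 / (100 + 48.4) * 100
= 48.4 / 148.4 * 100
= 32.61%

32.61%


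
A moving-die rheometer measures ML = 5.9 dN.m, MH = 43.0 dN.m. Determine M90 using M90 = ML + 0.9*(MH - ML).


M90 = ML + 0.9 * (MH - ML)
M90 = 5.9 + 0.9 * (43.0 - 5.9)
M90 = 5.9 + 0.9 * 37.1
M90 = 39.29 dN.m

39.29 dN.m


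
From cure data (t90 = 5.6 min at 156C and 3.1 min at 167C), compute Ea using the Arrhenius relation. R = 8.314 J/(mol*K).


T1 = 429.15 K, T2 = 440.15 K
1/T1 - 1/T2 = 5.8235e-05
ln(t1/t2) = ln(5.6/3.1) = 0.5914
Ea = 8.314 * 0.5914 / 5.8235e-05 = 84427.2023 J/mol
Ea = 84.43 kJ/mol

84.43 kJ/mol


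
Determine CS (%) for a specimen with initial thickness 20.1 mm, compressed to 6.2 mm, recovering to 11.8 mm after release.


CS = (t0 - recovered) / (t0 - ts) * 100
= (20.1 - 11.8) / (20.1 - 6.2) * 100
= 8.3 / 13.9 * 100
= 59.7%

59.7%


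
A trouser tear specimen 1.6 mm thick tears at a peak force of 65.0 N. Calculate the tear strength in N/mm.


Tear strength = force / thickness
= 65.0 / 1.6
= 40.62 N/mm

40.62 N/mm


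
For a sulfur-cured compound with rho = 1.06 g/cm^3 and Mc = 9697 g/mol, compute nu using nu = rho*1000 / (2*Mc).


nu = rho * 1000 / (2 * Mc)
nu = 1.06 * 1000 / (2 * 9697)
nu = 1060.0 / 19394
nu = 0.0547 mol/L

0.0547 mol/L


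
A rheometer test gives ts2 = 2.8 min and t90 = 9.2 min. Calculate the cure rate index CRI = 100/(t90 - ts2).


CRI = 100 / (t90 - ts2)
= 100 / (9.2 - 2.8)
= 100 / 6.4
= 15.63 min^-1

15.63 min^-1


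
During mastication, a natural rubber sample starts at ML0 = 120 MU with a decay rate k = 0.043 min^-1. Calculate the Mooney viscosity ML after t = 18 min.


ML = ML0 * exp(-k * t)
ML = 120 * exp(-0.043 * 18)
ML = 120 * 0.4612
ML = 55.34 MU

55.34 MU


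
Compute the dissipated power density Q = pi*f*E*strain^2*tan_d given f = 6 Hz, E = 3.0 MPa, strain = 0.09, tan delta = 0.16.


Q = pi * f * E * strain^2 * tan_d
= pi * 6 * 3.0 * 0.09^2 * 0.16
= pi * 6 * 3.0 * 0.0081 * 0.16
= 0.0733

Q = 0.0733


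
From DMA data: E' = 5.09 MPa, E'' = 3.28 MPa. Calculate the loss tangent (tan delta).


tan delta = E'' / E'
= 3.28 / 5.09
= 0.6444

tan delta = 0.6444


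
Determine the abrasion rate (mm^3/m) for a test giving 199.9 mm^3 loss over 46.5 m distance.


Rate = volume_loss / distance
= 199.9 / 46.5
= 4.299 mm^3/m

4.299 mm^3/m


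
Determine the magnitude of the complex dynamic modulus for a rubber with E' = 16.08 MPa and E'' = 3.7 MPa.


|E*| = sqrt(E'^2 + E''^2)
= sqrt(16.08^2 + 3.7^2)
= sqrt(258.5664 + 13.6900)
= 16.5 MPa

16.5 MPa


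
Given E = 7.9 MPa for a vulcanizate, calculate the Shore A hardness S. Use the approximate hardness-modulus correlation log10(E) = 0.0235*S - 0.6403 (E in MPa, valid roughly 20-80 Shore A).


log10(E) = 0.0235*S - 0.6403  =>  S = (log10(E) + 0.6403) / 0.0235
log10(7.9) = 0.897627
S = (0.897627 + 0.6403) / 0.0235 = 1.537927 / 0.0235
S = 65.4

Shore A = 65.4


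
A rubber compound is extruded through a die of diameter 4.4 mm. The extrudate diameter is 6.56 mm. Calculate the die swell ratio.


Die swell ratio = D_extrudate / D_die
= 6.56 / 4.4
= 1.491

Die swell = 1.491


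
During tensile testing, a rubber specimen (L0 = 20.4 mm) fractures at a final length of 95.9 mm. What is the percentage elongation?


Elongation = (Lf - L0) / L0 * 100
= (95.9 - 20.4) / 20.4 * 100
= 75.5 / 20.4 * 100
= 370.1%

370.1%


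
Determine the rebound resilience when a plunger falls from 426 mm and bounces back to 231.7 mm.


Resilience = h_rebound / h_drop * 100
= 231.7 / 426 * 100
= 54.4%

54.4%


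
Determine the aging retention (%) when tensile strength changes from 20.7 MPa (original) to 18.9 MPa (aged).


Retention = aged / original * 100
= 18.9 / 20.7 * 100
= 91.3%

91.3%


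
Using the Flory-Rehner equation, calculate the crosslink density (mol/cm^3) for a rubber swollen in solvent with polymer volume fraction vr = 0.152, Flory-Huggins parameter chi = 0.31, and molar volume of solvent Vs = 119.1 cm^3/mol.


ln(1 - vr) = ln(1 - 0.152) = -0.1649
Numerator = -((-0.1649) + 0.152 + 0.31 * 0.152^2) = 0.0057
Denominator = 119.1 * (0.152^(1/3) - 0.152/2) = 54.5097
nu = 0.0057 / 54.5097 = 1.0480e-04 mol/cm^3

1.0480e-04 mol/cm^3


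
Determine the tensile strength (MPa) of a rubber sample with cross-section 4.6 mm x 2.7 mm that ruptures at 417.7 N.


Area = width * thickness = 4.6 * 2.7 = 12.42 mm^2
TS = force / area = 417.7 / 12.42 = 33.63 MPa

33.63 MPa


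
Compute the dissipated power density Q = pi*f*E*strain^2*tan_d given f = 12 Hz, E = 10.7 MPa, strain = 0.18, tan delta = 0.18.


Q = pi * f * E * strain^2 * tan_d
= pi * 12 * 10.7 * 0.18^2 * 0.18
= pi * 12 * 10.7 * 0.0324 * 0.18
= 2.3525

Q = 2.3525


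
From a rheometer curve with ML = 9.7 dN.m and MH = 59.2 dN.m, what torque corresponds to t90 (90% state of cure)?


M90 = ML + 0.9 * (MH - ML)
M90 = 9.7 + 0.9 * (59.2 - 9.7)
M90 = 9.7 + 0.9 * 49.5
M90 = 54.25 dN.m

54.25 dN.m


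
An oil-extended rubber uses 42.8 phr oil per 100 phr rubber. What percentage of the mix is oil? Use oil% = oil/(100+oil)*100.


Oil % = oil / (100 + oil) * 100
= 42.8 / (100 + 42.8) * 100
= 42.8 / 142.8 * 100
= 29.97%

29.97%


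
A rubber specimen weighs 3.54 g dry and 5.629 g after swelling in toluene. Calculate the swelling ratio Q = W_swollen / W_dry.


Q = W_swollen / W_dry
Q = 5.629 / 3.54
Q = 1.59

Q = 1.59


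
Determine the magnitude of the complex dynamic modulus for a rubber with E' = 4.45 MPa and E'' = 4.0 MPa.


|E*| = sqrt(E'^2 + E''^2)
= sqrt(4.45^2 + 4.0^2)
= sqrt(19.8025 + 16.0000)
= 5.984 MPa

5.984 MPa


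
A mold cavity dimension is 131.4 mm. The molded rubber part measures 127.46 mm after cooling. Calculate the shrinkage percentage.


Shrinkage = (mold - part) / mold * 100
= (131.4 - 127.46) / 131.4 * 100
= 3.94 / 131.4 * 100
= 3.0%

3.0%


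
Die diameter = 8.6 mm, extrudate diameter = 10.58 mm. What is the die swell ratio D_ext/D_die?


Die swell ratio = D_extrudate / D_die
= 10.58 / 8.6
= 1.23

Die swell = 1.23


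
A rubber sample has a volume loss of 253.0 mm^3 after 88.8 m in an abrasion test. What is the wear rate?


Rate = volume_loss / distance
= 253.0 / 88.8
= 2.849 mm^3/m

2.849 mm^3/m


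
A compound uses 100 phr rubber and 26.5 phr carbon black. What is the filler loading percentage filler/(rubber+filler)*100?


Filler % = filler / (rubber + filler) * 100
= 26.5 / (100 + 26.5) * 100
= 26.5 / 126.5 * 100
= 20.95%

20.95%


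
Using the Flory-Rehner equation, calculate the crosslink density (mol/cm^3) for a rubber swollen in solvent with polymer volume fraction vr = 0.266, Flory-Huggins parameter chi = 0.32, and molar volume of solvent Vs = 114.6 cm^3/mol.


ln(1 - vr) = ln(1 - 0.266) = -0.3092
Numerator = -((-0.3092) + 0.266 + 0.32 * 0.266^2) = 0.0206
Denominator = 114.6 * (0.266^(1/3) - 0.266/2) = 58.4601
nu = 0.0206 / 58.4601 = 3.5245e-04 mol/cm^3

3.5245e-04 mol/cm^3


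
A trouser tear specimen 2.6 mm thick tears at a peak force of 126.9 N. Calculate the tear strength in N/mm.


Tear strength = force / thickness
= 126.9 / 2.6
= 48.81 N/mm

48.81 N/mm


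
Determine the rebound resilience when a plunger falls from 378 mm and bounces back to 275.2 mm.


Resilience = h_rebound / h_drop * 100
= 275.2 / 378 * 100
= 72.8%

72.8%


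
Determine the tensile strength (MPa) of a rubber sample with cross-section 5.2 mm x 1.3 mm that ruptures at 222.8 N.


Area = width * thickness = 5.2 * 1.3 = 6.76 mm^2
TS = force / area = 222.8 / 6.76 = 32.96 MPa

32.96 MPa


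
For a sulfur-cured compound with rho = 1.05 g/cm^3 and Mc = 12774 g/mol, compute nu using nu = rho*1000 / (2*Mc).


nu = rho * 1000 / (2 * Mc)
nu = 1.05 * 1000 / (2 * 12774)
nu = 1050.0 / 25548
nu = 0.0411 mol/L

0.0411 mol/L


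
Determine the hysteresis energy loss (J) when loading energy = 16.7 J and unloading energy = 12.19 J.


Hysteresis loss = loading - unloading
= 16.7 - 12.19
= 4.51 J

4.51 J


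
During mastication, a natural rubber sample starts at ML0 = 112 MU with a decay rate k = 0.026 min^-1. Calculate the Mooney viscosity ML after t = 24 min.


ML = ML0 * exp(-k * t)
ML = 112 * exp(-0.026 * 24)
ML = 112 * 0.5358
ML = 60.01 MU

60.01 MU


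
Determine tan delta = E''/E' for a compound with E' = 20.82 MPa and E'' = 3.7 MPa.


tan delta = E'' / E'
= 3.7 / 20.82
= 0.1777

tan delta = 0.1777


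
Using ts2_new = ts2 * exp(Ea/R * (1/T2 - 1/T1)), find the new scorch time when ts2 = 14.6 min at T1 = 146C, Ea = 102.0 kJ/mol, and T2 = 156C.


Convert temperatures: T1 = 146 + 273.15 = 419.15 K, T2 = 156 + 273.15 = 429.15 K
ts2_new = 14.6 * exp(102000 / 8.314 * (1/429.15 - 1/419.15))
1/T2 - 1/T1 = -5.5593e-05
ts2_new = 7.38 min

7.38 min


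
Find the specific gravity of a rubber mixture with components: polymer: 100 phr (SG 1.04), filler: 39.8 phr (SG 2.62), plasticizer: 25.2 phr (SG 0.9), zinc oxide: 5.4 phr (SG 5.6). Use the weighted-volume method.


Sum of weights = 170.4
Volume contributions:
  polymer: 100/1.04 = 96.1538
  filler: 39.8/2.62 = 15.1908
  plasticizer: 25.2/0.9 = 28.0000
  zinc oxide: 5.4/5.6 = 0.9643
Sum of volumes = 140.3090
SG = 170.4 / 140.3090 = 1.214

SG = 1.214


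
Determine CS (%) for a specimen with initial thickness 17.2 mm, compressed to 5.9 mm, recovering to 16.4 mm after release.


CS = (t0 - recovered) / (t0 - ts) * 100
= (17.2 - 16.4) / (17.2 - 5.9) * 100
= 0.8 / 11.3 * 100
= 7.1%

7.1%


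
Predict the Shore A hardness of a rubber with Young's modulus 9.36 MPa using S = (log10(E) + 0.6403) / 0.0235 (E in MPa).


log10(E) = 0.0235*S - 0.6403  =>  S = (log10(E) + 0.6403) / 0.0235
log10(9.36) = 0.971276
S = (0.971276 + 0.6403) / 0.0235 = 1.611576 / 0.0235
S = 68.6

Shore A = 68.6


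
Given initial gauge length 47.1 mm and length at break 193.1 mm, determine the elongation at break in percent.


Elongation = (Lf - L0) / L0 * 100
= (193.1 - 47.1) / 47.1 * 100
= 146.0 / 47.1 * 100
= 310.0%

310.0%


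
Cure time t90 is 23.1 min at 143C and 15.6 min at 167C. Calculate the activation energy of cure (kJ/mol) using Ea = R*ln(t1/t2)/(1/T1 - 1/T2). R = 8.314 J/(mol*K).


T1 = 416.15 K, T2 = 440.15 K
1/T1 - 1/T2 = 1.3103e-04
ln(t1/t2) = ln(23.1/15.6) = 0.3926
Ea = 8.314 * 0.3926 / 1.3103e-04 = 24909.0585 J/mol
Ea = 24.91 kJ/mol

24.91 kJ/mol


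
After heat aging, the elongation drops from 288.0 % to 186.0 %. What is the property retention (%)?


Retention = aged / original * 100
= 186.0 / 288.0 * 100
= 64.6%

64.6%


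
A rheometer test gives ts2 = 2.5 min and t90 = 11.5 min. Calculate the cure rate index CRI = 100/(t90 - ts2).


CRI = 100 / (t90 - ts2)
= 100 / (11.5 - 2.5)
= 100 / 9.0
= 11.11 min^-1

11.11 min^-1


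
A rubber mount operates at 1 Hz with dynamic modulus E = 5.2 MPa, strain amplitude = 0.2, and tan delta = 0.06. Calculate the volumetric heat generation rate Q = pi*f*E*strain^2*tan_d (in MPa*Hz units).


Q = pi * f * E * strain^2 * tan_d
= pi * 1 * 5.2 * 0.2^2 * 0.06
= pi * 1 * 5.2 * 0.0400 * 0.06
= 0.0392

Q = 0.0392


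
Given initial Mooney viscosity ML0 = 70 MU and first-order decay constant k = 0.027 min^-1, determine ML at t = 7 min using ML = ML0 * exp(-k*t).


ML = ML0 * exp(-k * t)
ML = 70 * exp(-0.027 * 7)
ML = 70 * 0.8278
ML = 57.95 MU

57.95 MU


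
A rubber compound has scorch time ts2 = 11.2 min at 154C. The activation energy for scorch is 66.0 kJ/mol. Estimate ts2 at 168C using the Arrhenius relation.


Convert temperatures: T1 = 154 + 273.15 = 427.15 K, T2 = 168 + 273.15 = 441.15 K
ts2_new = 11.2 * exp(66000 / 8.314 * (1/441.15 - 1/427.15))
1/T2 - 1/T1 = -7.4295e-05
ts2_new = 6.21 min

6.21 min


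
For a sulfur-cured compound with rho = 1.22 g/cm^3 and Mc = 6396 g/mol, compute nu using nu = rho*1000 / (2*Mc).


nu = rho * 1000 / (2 * Mc)
nu = 1.22 * 1000 / (2 * 6396)
nu = 1220.0 / 12792
nu = 0.0954 mol/L

0.0954 mol/L


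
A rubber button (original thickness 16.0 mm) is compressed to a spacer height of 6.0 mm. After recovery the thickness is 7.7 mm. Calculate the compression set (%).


CS = (t0 - recovered) / (t0 - ts) * 100
= (16.0 - 7.7) / (16.0 - 6.0) * 100
= 8.3 / 10.0 * 100
= 83.0%

83.0%


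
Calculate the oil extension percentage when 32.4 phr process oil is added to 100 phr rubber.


Oil % = oil / (100 + oil) * 100
= 32.4 / (100 + 32.4) * 100
= 32.4 / 132.4 * 100
= 24.47%

24.47%


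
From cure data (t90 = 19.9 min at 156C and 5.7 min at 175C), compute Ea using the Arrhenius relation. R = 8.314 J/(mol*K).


T1 = 429.15 K, T2 = 448.15 K
1/T1 - 1/T2 = 9.8792e-05
ln(t1/t2) = ln(19.9/5.7) = 1.2503
Ea = 8.314 * 1.2503 / 9.8792e-05 = 105217.2715 J/mol
Ea = 105.22 kJ/mol

105.22 kJ/mol


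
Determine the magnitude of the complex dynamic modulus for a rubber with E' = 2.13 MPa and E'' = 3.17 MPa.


|E*| = sqrt(E'^2 + E''^2)
= sqrt(2.13^2 + 3.17^2)
= sqrt(4.5369 + 10.0489)
= 3.819 MPa

3.819 MPa


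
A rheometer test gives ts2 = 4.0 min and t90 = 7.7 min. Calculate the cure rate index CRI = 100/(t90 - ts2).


CRI = 100 / (t90 - ts2)
= 100 / (7.7 - 4.0)
= 100 / 3.7
= 27.03 min^-1

27.03 min^-1


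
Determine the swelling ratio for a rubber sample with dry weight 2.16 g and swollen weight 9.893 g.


Q = W_swollen / W_dry
Q = 9.893 / 2.16
Q = 4.58

Q = 4.58


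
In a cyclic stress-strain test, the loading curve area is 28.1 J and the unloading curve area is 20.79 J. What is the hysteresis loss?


Hysteresis loss = loading - unloading
= 28.1 - 20.79
= 7.31 J

7.31 J


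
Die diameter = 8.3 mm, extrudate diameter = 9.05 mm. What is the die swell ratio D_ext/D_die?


Die swell ratio = D_extrudate / D_die
= 9.05 / 8.3
= 1.09

Die swell = 1.09


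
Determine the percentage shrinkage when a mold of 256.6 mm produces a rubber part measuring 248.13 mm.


Shrinkage = (mold - part) / mold * 100
= (256.6 - 248.13) / 256.6 * 100
= 8.47 / 256.6 * 100
= 3.3%

3.3%


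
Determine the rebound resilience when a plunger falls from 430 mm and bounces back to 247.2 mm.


Resilience = h_rebound / h_drop * 100
= 247.2 / 430 * 100
= 57.5%

57.5%


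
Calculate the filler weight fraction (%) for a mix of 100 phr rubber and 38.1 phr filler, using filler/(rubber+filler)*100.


Filler % = filler / (rubber + filler) * 100
= 38.1 / (100 + 38.1) * 100
= 38.1 / 138.1 * 100
= 27.59%

27.59%


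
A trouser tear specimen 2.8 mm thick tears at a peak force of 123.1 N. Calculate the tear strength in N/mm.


Tear strength = force / thickness
= 123.1 / 2.8
= 43.96 N/mm

43.96 N/mm


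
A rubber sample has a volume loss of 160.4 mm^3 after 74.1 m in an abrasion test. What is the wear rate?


Rate = volume_loss / distance
= 160.4 / 74.1
= 2.165 mm^3/m

2.165 mm^3/m


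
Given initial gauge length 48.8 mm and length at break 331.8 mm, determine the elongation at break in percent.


Elongation = (Lf - L0) / L0 * 100
= (331.8 - 48.8) / 48.8 * 100
= 283.0 / 48.8 * 100
= 579.9%

579.9%


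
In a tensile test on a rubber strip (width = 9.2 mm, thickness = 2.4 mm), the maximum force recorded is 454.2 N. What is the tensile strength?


Area = width * thickness = 9.2 * 2.4 = 22.08 mm^2
TS = force / area = 454.2 / 22.08 = 20.57 MPa

20.57 MPa


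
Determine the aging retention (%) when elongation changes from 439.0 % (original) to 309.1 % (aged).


Retention = aged / original * 100
= 309.1 / 439.0 * 100
= 70.4%

70.4%


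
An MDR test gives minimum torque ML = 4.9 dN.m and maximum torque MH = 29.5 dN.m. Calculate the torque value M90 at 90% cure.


M90 = ML + 0.9 * (MH - ML)
M90 = 4.9 + 0.9 * (29.5 - 4.9)
M90 = 4.9 + 0.9 * 24.6
M90 = 27.04 dN.m

27.04 dN.m


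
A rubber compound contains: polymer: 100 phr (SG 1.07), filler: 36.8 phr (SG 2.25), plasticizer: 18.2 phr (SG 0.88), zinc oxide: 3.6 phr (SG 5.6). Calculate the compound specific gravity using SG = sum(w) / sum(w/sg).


Sum of weights = 158.6
Volume contributions:
  polymer: 100/1.07 = 93.4579
  filler: 36.8/2.25 = 16.3556
  plasticizer: 18.2/0.88 = 20.6818
  zinc oxide: 3.6/5.6 = 0.6429
Sum of volumes = 131.1382
SG = 158.6 / 131.1382 = 1.209

SG = 1.209


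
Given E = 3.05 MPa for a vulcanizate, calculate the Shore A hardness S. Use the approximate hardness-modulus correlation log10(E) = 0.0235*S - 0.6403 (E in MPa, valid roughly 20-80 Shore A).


log10(E) = 0.0235*S - 0.6403  =>  S = (log10(E) + 0.6403) / 0.0235
log10(3.05) = 0.484300
S = (0.484300 + 0.6403) / 0.0235 = 1.124600 / 0.0235
S = 47.9

Shore A = 47.9


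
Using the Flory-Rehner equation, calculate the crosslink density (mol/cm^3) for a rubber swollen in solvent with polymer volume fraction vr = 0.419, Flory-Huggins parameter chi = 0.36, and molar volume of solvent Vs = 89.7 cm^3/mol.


ln(1 - vr) = ln(1 - 0.419) = -0.5430
Numerator = -((-0.5430) + 0.419 + 0.36 * 0.419^2) = 0.0608
Denominator = 89.7 * (0.419^(1/3) - 0.419/2) = 48.3297
nu = 0.0608 / 48.3297 = 0.0013 mol/cm^3

0.0013 mol/cm^3


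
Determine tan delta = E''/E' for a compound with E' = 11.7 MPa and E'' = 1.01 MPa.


tan delta = E'' / E'
= 1.01 / 11.7
= 0.0863

tan delta = 0.0863


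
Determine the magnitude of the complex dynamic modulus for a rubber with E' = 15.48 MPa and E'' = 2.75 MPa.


|E*| = sqrt(E'^2 + E''^2)
= sqrt(15.48^2 + 2.75^2)
= sqrt(239.6304 + 7.5625)
= 15.722 MPa

15.722 MPa


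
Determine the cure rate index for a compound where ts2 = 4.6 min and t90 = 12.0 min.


CRI = 100 / (t90 - ts2)
= 100 / (12.0 - 4.6)
= 100 / 7.4
= 13.51 min^-1

13.51 min^-1


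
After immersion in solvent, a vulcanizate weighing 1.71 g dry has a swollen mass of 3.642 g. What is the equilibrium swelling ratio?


Q = W_swollen / W_dry
Q = 3.642 / 1.71
Q = 2.13

Q = 2.13


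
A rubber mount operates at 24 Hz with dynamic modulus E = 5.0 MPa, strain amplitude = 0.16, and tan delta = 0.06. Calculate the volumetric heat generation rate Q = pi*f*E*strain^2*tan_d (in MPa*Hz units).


Q = pi * f * E * strain^2 * tan_d
= pi * 24 * 5.0 * 0.16^2 * 0.06
= pi * 24 * 5.0 * 0.0256 * 0.06
= 0.5791

Q = 0.5791


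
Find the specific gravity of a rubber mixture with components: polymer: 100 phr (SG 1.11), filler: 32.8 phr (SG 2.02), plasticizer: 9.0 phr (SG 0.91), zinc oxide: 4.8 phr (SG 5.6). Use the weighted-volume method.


Sum of weights = 146.6
Volume contributions:
  polymer: 100/1.11 = 90.0901
  filler: 32.8/2.02 = 16.2376
  plasticizer: 9.0/0.91 = 9.8901
  zinc oxide: 4.8/5.6 = 0.8571
Sum of volumes = 117.0750
SG = 146.6 / 117.0750 = 1.252

SG = 1.252


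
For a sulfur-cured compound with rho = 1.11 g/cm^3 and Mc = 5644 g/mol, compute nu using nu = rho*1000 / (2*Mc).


nu = rho * 1000 / (2 * Mc)
nu = 1.11 * 1000 / (2 * 5644)
nu = 1110.0 / 11288
nu = 0.0983 mol/L

0.0983 mol/L


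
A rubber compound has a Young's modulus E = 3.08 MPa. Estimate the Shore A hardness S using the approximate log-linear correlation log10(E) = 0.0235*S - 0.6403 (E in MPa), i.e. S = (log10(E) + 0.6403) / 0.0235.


log10(E) = 0.0235*S - 0.6403  =>  S = (log10(E) + 0.6403) / 0.0235
log10(3.08) = 0.488551
S = (0.488551 + 0.6403) / 0.0235 = 1.128851 / 0.0235
S = 48.0

Shore A = 48.0


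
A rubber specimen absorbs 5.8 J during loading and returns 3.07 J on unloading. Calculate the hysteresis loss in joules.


Hysteresis loss = loading - unloading
= 5.8 - 3.07
= 2.73 J

2.73 J


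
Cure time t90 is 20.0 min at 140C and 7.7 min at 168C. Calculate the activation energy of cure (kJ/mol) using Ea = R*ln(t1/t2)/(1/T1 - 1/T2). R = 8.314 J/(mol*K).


T1 = 413.15 K, T2 = 441.15 K
1/T1 - 1/T2 = 1.5363e-04
ln(t1/t2) = ln(20.0/7.7) = 0.9545
Ea = 8.314 * 0.9545 / 1.5363e-04 = 51656.7878 J/mol
Ea = 51.66 kJ/mol

51.66 kJ/mol


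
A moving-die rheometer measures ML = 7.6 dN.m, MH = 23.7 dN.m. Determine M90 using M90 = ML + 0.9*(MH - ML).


M90 = ML + 0.9 * (MH - ML)
M90 = 7.6 + 0.9 * (23.7 - 7.6)
M90 = 7.6 + 0.9 * 16.1
M90 = 22.09 dN.m

22.09 dN.m


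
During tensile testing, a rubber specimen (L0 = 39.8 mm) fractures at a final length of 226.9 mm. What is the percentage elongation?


Elongation = (Lf - L0) / L0 * 100
= (226.9 - 39.8) / 39.8 * 100
= 187.1 / 39.8 * 100
= 470.1%

470.1%


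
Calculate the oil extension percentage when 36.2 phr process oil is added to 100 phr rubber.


Oil % = oil / (100 + oil) * 100
= 36.2 / (100 + 36.2) * 100
= 36.2 / 136.2 * 100
= 26.58%

26.58%


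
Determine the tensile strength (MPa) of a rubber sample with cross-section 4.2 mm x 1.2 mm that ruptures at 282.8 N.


Area = width * thickness = 4.2 * 1.2 = 5.04 mm^2
TS = force / area = 282.8 / 5.04 = 56.11 MPa

56.11 MPa


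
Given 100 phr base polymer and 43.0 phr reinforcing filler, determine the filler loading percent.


Filler % = filler / (rubber + filler) * 100
= 43.0 / (100 + 43.0) * 100
= 43.0 / 143.0 * 100
= 30.07%

30.07%


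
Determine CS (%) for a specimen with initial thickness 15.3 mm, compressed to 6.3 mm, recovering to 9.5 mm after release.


CS = (t0 - recovered) / (t0 - ts) * 100
= (15.3 - 9.5) / (15.3 - 6.3) * 100
= 5.8 / 9.0 * 100
= 64.4%

64.4%


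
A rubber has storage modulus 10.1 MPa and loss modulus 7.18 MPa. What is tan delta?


tan delta = E'' / E'
= 7.18 / 10.1
= 0.7109

tan delta = 0.7109


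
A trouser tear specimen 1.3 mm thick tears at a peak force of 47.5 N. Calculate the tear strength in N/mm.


Tear strength = force / thickness
= 47.5 / 1.3
= 36.54 N/mm

36.54 N/mm


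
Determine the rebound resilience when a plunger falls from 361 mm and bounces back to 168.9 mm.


Resilience = h_rebound / h_drop * 100
= 168.9 / 361 * 100
= 46.8%

46.8%


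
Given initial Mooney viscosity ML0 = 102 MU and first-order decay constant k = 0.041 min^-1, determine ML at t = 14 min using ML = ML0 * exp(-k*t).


ML = ML0 * exp(-k * t)
ML = 102 * exp(-0.041 * 14)
ML = 102 * 0.5633
ML = 57.45 MU

57.45 MU


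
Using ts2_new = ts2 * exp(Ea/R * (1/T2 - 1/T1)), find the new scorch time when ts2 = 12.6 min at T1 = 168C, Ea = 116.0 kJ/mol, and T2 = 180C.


Convert temperatures: T1 = 168 + 273.15 = 441.15 K, T2 = 180 + 273.15 = 453.15 K
ts2_new = 12.6 * exp(116000 / 8.314 * (1/453.15 - 1/441.15))
1/T2 - 1/T1 = -6.0028e-05
ts2_new = 5.45 min

5.45 min


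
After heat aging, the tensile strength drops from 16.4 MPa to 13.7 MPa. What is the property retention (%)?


Retention = aged / original * 100
= 13.7 / 16.4 * 100
= 83.5%

83.5%


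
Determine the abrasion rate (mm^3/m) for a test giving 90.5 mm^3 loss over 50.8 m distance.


Rate = volume_loss / distance
= 90.5 / 50.8
= 1.781 mm^3/m

1.781 mm^3/m


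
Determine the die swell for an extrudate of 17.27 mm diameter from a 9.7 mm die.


Die swell ratio = D_extrudate / D_die
= 17.27 / 9.7
= 1.78

Die swell = 1.78


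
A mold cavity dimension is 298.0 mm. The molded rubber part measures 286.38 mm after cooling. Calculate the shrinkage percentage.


Shrinkage = (mold - part) / mold * 100
= (298.0 - 286.38) / 298.0 * 100
= 11.62 / 298.0 * 100
= 3.9%

3.9%


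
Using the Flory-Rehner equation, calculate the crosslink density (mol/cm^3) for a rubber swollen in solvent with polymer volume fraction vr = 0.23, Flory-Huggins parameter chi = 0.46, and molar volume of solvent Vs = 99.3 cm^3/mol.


ln(1 - vr) = ln(1 - 0.23) = -0.2614
Numerator = -((-0.2614) + 0.23 + 0.46 * 0.23^2) = 0.0070
Denominator = 99.3 * (0.23^(1/3) - 0.23/2) = 49.4209
nu = 0.0070 / 49.4209 = 1.4226e-04 mol/cm^3

1.4226e-04 mol/cm^3


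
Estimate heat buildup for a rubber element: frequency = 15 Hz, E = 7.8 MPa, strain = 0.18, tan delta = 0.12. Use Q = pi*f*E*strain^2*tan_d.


Q = pi * f * E * strain^2 * tan_d
= pi * 15 * 7.8 * 0.18^2 * 0.12
= pi * 15 * 7.8 * 0.0324 * 0.12
= 1.4291

Q = 1.4291


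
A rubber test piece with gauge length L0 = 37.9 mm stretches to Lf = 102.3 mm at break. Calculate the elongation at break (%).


Elongation = (Lf - L0) / L0 * 100
= (102.3 - 37.9) / 37.9 * 100
= 64.4 / 37.9 * 100
= 169.9%

169.9%


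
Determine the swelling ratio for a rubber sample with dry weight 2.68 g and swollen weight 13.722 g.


Q = W_swollen / W_dry
Q = 13.722 / 2.68
Q = 5.12

Q = 5.12


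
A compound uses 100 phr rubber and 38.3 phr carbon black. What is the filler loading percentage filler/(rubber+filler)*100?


Filler % = filler / (rubber + filler) * 100
= 38.3 / (100 + 38.3) * 100
= 38.3 / 138.3 * 100
= 27.69%

27.69%


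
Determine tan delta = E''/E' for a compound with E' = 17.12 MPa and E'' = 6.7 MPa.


tan delta = E'' / E'
= 6.7 / 17.12
= 0.3914

tan delta = 0.3914


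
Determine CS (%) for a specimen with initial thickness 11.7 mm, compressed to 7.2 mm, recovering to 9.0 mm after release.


CS = (t0 - recovered) / (t0 - ts) * 100
= (11.7 - 9.0) / (11.7 - 7.2) * 100
= 2.7 / 4.5 * 100
= 60.0%

60.0%


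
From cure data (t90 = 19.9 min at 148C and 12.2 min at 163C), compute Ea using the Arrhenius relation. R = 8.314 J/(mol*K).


T1 = 421.15 K, T2 = 436.15 K
1/T1 - 1/T2 = 8.1662e-05
ln(t1/t2) = ln(19.9/12.2) = 0.4893
Ea = 8.314 * 0.4893 / 8.1662e-05 = 49814.0970 J/mol
Ea = 49.81 kJ/mol

49.81 kJ/mol
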